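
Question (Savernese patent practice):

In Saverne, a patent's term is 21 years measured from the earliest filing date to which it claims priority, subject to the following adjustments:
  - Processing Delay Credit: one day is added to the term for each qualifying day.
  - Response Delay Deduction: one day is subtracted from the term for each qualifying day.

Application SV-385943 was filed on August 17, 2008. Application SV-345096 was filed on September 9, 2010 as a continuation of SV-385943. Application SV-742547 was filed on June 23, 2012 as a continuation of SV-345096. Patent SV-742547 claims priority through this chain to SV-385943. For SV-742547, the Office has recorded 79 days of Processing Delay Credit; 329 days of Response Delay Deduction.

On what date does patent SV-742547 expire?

December 10, 2028

Earliest priority filing: 17 August 2008.
Base term: 17 August 2008 + 21 years → 17 August 2029.
Processing Delay Credit: +79 days → 4 November 2029.
Response Delay Deduction: −329 days → 10 December 2028.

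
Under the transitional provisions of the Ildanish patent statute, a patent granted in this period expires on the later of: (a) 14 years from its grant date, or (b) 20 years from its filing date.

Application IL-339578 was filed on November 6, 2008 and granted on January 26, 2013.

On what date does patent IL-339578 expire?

2028-11-06

(a) grant + 14 years → 26 January 2027.
(b) filing + 20 years → 6 November 2028.
Later of the two: 6 November 2028.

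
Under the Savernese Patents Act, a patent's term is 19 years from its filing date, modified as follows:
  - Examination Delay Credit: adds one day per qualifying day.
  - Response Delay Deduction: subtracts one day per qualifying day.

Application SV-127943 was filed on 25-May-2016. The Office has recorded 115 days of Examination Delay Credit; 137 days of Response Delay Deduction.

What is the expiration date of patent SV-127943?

Base term: filing date + 19 years → 25 May 2035.
Examination Delay Credit: +115 days → 17 September 2035.
Response Delay Deduction: −137 days → 3 May 2035.

2035-05-03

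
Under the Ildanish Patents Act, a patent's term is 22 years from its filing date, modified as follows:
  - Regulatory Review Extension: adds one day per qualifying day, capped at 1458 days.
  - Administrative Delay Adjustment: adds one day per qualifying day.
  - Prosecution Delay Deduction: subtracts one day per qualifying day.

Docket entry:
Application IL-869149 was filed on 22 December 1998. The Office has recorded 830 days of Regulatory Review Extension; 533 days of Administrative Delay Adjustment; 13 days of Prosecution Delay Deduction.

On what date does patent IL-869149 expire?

September 2, 2024

Base term: filing date + 22 years → 22 December 2020.
Regulatory Review Extension: 830 days (within the 1458-day cap) → +830 days → 1 April 2023.
Administrative Delay Adjustment: +533 days → 15 September 2024.
Prosecution Delay Deduction: −13 days → 2 September 2024.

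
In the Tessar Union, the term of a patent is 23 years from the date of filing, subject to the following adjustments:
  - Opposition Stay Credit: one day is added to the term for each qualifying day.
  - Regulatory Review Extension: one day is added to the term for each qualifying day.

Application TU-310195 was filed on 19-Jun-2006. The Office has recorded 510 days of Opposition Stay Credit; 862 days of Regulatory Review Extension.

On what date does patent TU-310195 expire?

March 22, 2033

Base term: filing date + 23 years → 19 June 2029.
Opposition Stay Credit: +510 days → 11 November 2030.
Regulatory Review Extension: +862 days → 22 March 2033.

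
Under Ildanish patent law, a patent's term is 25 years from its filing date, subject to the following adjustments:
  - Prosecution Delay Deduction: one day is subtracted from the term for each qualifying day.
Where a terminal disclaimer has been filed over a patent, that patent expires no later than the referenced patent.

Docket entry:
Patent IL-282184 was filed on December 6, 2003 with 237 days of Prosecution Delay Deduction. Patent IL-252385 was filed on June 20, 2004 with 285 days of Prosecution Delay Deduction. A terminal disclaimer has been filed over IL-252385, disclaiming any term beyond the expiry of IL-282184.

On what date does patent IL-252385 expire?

2028-04-13

Natural term of IL-252385:
  Base: filing + 25 years → 20 June 2029.
  Prosecution Delay Deduction: −285 days → 8 September 2028.
Expiry of referenced patent IL-282184:
  Base: filing + 25 years → 6 December 2028.
  Prosecution Delay Deduction: −237 days → 13 April 2028.
Terminal disclaimer: IL-252385 expires on the earlier of 8 September 2028 and 13 April 2028.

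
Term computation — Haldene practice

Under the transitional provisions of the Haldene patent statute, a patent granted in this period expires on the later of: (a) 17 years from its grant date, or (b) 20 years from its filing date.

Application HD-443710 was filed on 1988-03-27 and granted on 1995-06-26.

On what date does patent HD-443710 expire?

(a) grant + 17 years → 26 June 2012.
(b) filing + 20 years → 27 March 2008.
Later of the two: 26 June 2012.

June 26, 2012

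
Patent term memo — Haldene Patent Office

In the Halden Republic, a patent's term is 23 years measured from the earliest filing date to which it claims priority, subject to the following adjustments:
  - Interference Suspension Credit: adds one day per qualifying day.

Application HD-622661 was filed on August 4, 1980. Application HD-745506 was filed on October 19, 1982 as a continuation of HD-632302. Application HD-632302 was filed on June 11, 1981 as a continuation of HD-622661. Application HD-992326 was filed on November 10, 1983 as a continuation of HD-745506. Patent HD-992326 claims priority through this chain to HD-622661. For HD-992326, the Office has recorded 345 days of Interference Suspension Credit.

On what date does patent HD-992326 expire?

2004-07-14

Earliest priority filing: 4 August 1980.
Base term: 4 August 1980 + 23 years → 4 August 2003.
Interference Suspension Credit: +345 days → 14 July 2004.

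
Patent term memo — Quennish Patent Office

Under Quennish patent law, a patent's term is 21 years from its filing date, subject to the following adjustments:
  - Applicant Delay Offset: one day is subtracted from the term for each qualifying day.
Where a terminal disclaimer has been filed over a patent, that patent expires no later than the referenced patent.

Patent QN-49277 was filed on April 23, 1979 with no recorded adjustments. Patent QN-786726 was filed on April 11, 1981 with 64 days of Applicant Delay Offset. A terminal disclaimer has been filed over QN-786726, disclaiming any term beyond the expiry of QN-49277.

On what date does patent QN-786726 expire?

April 23, 2000

Natural term of QN-786726:
  Base: filing + 21 years → 11 April 2002.
  Applicant Delay Offset: −64 days → 6 February 2002.
Expiry of referenced patent QN-49277:
  Base: filing + 21 years → 23 April 2000.
Terminal disclaimer: QN-786726 expires on the earlier of 6 February 2002 and 23 April 2000.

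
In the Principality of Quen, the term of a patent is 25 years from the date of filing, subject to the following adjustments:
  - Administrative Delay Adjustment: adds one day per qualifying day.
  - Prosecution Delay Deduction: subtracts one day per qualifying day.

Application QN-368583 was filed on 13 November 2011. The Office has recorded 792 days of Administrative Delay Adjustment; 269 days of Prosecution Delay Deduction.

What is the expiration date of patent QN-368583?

Base term: filing date + 25 years → 13 November 2036.
Administrative Delay Adjustment: +792 days → 14 January 2039.
Prosecution Delay Deduction: −269 days → 20 April 2038.

April 20, 2038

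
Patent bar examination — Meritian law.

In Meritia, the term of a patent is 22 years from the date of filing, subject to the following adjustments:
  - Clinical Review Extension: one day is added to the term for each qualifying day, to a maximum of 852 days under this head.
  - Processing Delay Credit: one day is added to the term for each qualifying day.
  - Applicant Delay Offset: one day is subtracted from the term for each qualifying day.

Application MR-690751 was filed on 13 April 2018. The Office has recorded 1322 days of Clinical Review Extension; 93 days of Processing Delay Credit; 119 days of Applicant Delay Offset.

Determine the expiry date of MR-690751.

2042-07-18

Base term: filing date + 22 years → 13 April 2040.
Clinical Review Extension: 1322 days claimed exceeds the 852-day cap, so +852 days → 13 August 2042.
Processing Delay Credit: +93 days → 14 November 2042.
Applicant Delay Offset: −119 days → 18 July 2042.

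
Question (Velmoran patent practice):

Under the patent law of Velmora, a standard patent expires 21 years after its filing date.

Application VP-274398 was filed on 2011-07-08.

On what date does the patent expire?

Filing date + 21 years → 8 July 2032.

2032-07-08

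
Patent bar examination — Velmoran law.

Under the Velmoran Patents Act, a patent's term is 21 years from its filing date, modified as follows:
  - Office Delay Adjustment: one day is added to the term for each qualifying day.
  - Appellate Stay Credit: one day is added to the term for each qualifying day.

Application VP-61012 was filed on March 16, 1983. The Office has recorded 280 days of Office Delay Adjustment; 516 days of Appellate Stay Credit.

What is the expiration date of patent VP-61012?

May 21, 2006

Base term: filing date + 21 years → 16 March 2004.
Office Delay Adjustment: +280 days → 21 December 2004.
Appellate Stay Credit: +516 days → 21 May 2006.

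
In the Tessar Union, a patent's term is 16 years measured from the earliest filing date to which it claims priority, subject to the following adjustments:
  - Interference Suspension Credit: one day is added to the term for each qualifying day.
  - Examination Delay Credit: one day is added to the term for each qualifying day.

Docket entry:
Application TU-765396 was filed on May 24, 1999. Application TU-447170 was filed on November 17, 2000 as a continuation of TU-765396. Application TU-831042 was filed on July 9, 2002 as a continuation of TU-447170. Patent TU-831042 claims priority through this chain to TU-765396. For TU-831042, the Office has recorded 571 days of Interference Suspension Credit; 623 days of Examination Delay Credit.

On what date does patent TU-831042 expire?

Earliest priority filing: 24 May 1999.
Base term: 24 May 1999 + 16 years → 24 May 2015.
Interference Suspension Credit: +571 days → 15 December 2016.
Examination Delay Credit: +623 days → 30 August 2018.

2018-08-30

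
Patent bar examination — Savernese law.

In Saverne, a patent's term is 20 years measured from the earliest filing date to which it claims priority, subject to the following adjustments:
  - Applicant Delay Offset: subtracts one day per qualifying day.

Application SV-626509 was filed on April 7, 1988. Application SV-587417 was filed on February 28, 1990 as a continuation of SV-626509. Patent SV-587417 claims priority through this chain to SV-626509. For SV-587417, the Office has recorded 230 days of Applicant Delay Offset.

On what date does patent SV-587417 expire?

August 21, 2007

Earliest priority filing: 7 April 1988.
Base term: 7 April 1988 + 20 years → 7 April 2008.
Applicant Delay Offset: −230 days → 21 August 2007.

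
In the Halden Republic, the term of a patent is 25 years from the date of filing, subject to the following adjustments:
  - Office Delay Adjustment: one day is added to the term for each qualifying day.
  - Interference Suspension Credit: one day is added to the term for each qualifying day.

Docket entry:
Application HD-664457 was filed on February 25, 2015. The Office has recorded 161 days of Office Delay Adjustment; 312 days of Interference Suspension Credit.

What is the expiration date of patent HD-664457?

Base term: filing date + 25 years → 25 February 2040.
Office Delay Adjustment: +161 days → 4 August 2040.
Interference Suspension Credit: +312 days → 12 June 2041.

June 12, 2041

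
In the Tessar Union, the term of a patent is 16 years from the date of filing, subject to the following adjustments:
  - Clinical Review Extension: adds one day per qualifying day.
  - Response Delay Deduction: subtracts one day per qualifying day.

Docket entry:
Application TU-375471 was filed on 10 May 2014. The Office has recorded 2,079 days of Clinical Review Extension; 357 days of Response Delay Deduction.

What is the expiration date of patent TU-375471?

2035-01-26

Base term: filing date + 16 years → 10 May 2030.
Clinical Review Extension: +2079 days → 18 January 2036.
Response Delay Deduction: −357 days → 26 January 2035.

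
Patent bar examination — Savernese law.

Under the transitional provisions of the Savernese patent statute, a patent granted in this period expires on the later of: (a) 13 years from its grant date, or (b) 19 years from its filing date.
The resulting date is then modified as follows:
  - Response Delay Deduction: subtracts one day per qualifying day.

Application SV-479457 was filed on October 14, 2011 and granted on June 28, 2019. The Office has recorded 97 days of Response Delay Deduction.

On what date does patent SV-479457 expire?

March 23, 2032

(a) grant + 13 years → 28 June 2032.
(b) filing + 19 years → 14 October 2030.
Later of the two: 28 June 2032.
Response Delay Deduction: −97 days → 23 March 2032.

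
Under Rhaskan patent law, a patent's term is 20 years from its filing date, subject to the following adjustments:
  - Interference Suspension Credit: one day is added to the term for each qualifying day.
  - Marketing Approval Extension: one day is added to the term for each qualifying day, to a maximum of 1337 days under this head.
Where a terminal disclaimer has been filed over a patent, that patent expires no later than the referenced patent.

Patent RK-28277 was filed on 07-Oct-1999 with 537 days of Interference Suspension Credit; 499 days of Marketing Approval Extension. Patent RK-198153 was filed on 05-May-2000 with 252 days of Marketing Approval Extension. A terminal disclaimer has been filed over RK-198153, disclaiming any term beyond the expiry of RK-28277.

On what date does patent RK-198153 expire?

Natural term of RK-198153:
  Base: filing + 20 years → 5 May 2020.
  Marketing Approval Extension: 252 days (within the 1337-day cap) → +252 days → 12 January 2021.
Expiry of referenced patent RK-28277:
  Base: filing + 20 years → 7 October 2019.
  Interference Suspension Credit: +537 days → 27 March 2021.
  Marketing Approval Extension: 499 days (within the 1337-day cap) → +499 days → 8 August 2022.
Terminal disclaimer: RK-198153 expires on the earlier of 12 January 2021 and 8 August 2022.

2021-01-12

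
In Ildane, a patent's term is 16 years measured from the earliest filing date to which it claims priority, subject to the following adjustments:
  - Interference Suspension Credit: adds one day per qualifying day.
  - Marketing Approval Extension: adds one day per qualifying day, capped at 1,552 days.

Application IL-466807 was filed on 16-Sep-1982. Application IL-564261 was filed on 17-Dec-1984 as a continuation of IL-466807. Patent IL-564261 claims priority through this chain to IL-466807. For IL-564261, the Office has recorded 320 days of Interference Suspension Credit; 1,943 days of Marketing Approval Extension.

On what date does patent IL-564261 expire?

Earliest priority filing: 16 September 1982.
Base term: 16 September 1982 + 16 years → 16 September 1998.
Interference Suspension Credit: +320 days → 2 August 1999.
Marketing Approval Extension: 1943 days claimed exceeds the 1552-day cap, so +1552 days → 1 November 2003.

2003-11-01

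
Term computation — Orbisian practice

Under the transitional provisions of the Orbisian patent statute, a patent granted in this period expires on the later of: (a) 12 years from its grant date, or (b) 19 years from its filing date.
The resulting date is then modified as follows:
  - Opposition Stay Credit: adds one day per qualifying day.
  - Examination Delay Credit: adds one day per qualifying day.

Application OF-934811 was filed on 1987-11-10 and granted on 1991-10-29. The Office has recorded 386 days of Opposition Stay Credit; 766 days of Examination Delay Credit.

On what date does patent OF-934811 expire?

(a) grant + 12 years → 29 October 2003.
(b) filing + 19 years → 10 November 2006.
Later of the two: 10 November 2006.
Opposition Stay Credit: +386 days → 1 December 2007.
Examination Delay Credit: +766 days → 5 January 2010.

January 5, 2010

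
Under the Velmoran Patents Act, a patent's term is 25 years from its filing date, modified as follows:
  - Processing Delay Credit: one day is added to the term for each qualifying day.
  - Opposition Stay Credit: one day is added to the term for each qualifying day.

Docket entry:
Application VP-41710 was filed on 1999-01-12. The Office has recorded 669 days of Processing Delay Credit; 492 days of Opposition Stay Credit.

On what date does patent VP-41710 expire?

Base term: filing date + 25 years → 12 January 2024.
Processing Delay Credit: +669 days → 11 November 2025.
Opposition Stay Credit: +492 days → 18 March 2027.

2027-03-18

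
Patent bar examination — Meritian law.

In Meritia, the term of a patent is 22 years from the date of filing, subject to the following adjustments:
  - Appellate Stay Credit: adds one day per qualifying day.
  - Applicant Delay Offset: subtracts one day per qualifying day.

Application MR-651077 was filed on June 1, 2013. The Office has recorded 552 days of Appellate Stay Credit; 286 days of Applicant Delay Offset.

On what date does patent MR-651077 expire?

February 22, 2036

Base term: filing date + 22 years → 1 June 2035.
Appellate Stay Credit: +552 days → 4 December 2036.
Applicant Delay Offset: −286 days → 22 February 2036.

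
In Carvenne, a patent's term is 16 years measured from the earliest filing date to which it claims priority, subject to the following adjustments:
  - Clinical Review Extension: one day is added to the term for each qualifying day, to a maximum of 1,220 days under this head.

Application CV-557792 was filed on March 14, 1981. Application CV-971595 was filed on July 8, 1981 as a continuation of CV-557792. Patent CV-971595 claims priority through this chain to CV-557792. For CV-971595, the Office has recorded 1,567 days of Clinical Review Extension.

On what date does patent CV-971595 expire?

2000-07-16

Earliest priority filing: 14 March 1981.
Base term: 14 March 1981 + 16 years → 14 March 1997.
Clinical Review Extension: 1567 days claimed exceeds the 1220-day cap, so +1220 days → 16 July 2000.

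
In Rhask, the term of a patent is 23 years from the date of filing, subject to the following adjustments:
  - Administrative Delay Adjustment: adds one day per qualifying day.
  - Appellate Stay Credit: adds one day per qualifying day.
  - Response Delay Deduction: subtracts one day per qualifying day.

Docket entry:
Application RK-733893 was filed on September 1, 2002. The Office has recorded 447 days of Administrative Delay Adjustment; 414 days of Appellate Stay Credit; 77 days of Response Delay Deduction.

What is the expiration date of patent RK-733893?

Base term: filing date + 23 years → 1 September 2025.
Administrative Delay Adjustment: +447 days → 22 November 2026.
Appellate Stay Credit: +414 days → 10 January 2028.
Response Delay Deduction: −77 days → 25 October 2027.

October 25, 2027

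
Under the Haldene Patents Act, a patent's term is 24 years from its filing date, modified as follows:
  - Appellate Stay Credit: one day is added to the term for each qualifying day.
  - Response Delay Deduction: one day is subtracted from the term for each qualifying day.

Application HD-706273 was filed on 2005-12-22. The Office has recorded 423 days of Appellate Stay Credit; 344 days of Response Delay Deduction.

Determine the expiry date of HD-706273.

March 11, 2030

Base term: filing date + 24 years → 22 December 2029.
Appellate Stay Credit: +423 days → 18 February 2031.
Response Delay Deduction: −344 days → 11 March 2030.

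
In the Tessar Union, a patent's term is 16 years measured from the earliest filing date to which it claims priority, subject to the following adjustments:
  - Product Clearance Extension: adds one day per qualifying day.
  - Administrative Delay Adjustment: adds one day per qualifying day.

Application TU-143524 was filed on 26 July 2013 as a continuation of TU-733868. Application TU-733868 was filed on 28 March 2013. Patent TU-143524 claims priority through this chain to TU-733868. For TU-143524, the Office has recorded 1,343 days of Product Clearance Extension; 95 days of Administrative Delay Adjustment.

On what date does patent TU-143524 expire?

2033-03-05

Earliest priority filing: 28 March 2013.
Base term: 28 March 2013 + 16 years → 28 March 2029.
Product Clearance Extension: +1343 days → 30 November 2032.
Administrative Delay Adjustment: +95 days → 5 March 2033.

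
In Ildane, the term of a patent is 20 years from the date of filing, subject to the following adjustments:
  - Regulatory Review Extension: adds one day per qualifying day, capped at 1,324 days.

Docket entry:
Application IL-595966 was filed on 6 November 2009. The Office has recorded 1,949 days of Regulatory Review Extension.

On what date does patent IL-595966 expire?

Base term: filing date + 20 years → 6 November 2029.
Regulatory Review Extension: 1949 days claimed exceeds the 1324-day cap, so +1324 days → 22 June 2033.

2033-06-22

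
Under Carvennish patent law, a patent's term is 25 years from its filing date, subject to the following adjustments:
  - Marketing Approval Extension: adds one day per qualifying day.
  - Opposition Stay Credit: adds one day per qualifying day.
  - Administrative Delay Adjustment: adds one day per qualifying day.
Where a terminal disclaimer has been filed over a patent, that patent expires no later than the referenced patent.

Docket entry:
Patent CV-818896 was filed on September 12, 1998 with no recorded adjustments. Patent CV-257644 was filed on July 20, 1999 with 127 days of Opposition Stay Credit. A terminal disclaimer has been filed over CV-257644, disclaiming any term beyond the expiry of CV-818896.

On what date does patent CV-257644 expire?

Natural term of CV-257644:
  Base: filing + 25 years → 20 July 2024.
  Opposition Stay Credit: +127 days → 24 November 2024.
Expiry of referenced patent CV-818896:
  Base: filing + 25 years → 12 September 2023.
Terminal disclaimer: CV-257644 expires on the earlier of 24 November 2024 and 12 September 2023.

2023-09-12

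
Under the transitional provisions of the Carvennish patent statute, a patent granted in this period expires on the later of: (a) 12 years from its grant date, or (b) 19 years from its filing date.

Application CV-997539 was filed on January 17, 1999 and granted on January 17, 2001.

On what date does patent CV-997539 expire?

2018-01-17

(a) grant + 12 years → 17 January 2013.
(b) filing + 19 years → 17 January 2018.
Later of the two: 17 January 2018.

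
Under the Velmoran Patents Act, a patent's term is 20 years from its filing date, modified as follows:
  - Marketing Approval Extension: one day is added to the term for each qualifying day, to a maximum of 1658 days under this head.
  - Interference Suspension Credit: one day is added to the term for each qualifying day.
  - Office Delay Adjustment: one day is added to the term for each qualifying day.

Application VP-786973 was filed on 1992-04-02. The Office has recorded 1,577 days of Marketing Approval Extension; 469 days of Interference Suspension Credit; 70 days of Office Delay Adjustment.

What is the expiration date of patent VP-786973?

Base term: filing date + 20 years → 2 April 2012.
Marketing Approval Extension: 1577 days (within the 1658-day cap) → +1577 days → 27 July 2016.
Interference Suspension Credit: +469 days → 8 November 2017.
Office Delay Adjustment: +70 days → 17 January 2018.

January 17, 2018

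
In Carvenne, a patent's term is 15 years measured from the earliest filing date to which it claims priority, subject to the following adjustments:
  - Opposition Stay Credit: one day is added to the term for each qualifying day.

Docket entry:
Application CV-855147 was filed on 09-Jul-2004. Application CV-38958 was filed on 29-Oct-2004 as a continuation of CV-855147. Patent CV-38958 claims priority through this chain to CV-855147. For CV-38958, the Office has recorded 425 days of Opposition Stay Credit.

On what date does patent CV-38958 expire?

Earliest priority filing: 9 July 2004.
Base term: 9 July 2004 + 15 years → 9 July 2019.
Opposition Stay Credit: +425 days → 6 September 2020.

September 6, 2020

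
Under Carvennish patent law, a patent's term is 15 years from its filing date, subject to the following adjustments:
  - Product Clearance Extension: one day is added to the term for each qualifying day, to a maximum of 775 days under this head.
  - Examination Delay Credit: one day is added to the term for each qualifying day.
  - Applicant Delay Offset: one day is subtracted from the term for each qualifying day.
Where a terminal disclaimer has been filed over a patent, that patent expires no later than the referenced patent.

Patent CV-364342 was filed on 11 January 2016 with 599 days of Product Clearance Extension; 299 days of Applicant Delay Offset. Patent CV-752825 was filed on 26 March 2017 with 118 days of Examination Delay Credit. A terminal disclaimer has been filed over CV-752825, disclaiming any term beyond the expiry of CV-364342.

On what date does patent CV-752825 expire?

November 7, 2031

Natural term of CV-752825:
  Base: filing + 15 years → 26 March 2032.
  Examination Delay Credit: +118 days → 22 July 2032.
Expiry of referenced patent CV-364342:
  Base: filing + 15 years → 11 January 2031.
  Product Clearance Extension: 599 days (within the 775-day cap) → +599 days → 1 September 2032.
  Applicant Delay Offset: −299 days → 7 November 2031.
Terminal disclaimer: CV-752825 expires on the earlier of 22 July 2032 and 7 November 2031.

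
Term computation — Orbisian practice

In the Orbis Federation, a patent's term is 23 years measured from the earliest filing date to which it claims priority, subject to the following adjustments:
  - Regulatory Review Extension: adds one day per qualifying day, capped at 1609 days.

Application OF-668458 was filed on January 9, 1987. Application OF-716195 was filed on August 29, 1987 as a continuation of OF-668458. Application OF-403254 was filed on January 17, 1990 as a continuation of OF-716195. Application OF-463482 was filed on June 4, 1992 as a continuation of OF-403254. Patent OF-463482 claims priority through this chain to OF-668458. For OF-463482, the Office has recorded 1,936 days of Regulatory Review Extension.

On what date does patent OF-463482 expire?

2014-06-06

Earliest priority filing: 9 January 1987.
Base term: 9 January 1987 + 23 years → 9 January 2010.
Regulatory Review Extension: 1936 days claimed exceeds the 1609-day cap, so +1609 days → 6 June 2014.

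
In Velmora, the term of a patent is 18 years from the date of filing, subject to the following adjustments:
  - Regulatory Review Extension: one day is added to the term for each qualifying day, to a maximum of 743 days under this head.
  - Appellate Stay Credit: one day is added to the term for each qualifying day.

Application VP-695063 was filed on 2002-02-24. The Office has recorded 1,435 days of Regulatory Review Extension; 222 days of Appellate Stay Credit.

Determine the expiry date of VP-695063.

October 16, 2022

Base term: filing date + 18 years → 24 February 2020.
Regulatory Review Extension: 1435 days claimed exceeds the 743-day cap, so +743 days → 8 March 2022.
Appellate Stay Credit: +222 days → 16 October 2022.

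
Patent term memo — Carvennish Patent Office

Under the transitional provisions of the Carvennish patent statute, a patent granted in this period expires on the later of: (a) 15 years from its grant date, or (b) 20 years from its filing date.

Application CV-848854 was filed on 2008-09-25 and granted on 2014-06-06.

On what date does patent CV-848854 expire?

June 6, 2029

(a) grant + 15 years → 6 June 2029.
(b) filing + 20 years → 25 September 2028.
Later of the two: 6 June 2029.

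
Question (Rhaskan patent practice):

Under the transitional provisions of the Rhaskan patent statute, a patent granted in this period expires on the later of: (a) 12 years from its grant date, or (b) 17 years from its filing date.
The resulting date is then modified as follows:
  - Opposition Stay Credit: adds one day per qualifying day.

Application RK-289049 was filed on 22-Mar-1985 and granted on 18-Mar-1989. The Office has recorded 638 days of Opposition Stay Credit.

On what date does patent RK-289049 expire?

December 20, 2003

(a) grant + 12 years → 18 March 2001.
(b) filing + 17 years → 22 March 2002.
Later of the two: 22 March 2002.
Opposition Stay Credit: +638 days → 20 December 2003.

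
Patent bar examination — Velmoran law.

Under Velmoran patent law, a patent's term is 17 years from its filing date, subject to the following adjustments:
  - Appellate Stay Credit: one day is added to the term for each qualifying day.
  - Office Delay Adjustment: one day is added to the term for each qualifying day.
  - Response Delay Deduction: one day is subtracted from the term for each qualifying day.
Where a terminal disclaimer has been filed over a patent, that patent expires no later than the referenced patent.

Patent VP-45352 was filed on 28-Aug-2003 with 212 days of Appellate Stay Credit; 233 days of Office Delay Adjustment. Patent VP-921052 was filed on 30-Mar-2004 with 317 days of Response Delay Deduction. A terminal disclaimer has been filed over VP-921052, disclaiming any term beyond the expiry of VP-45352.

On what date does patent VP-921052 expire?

2020-05-17

Natural term of VP-921052:
  Base: filing + 17 years → 30 March 2021.
  Response Delay Deduction: −317 days → 17 May 2020.
Expiry of referenced patent VP-45352:
  Base: filing + 17 years → 28 August 2020.
  Appellate Stay Credit: +212 days → 28 March 2021.
  Office Delay Adjustment: +233 days → 16 November 2021.
Terminal disclaimer: VP-921052 expires on the earlier of 17 May 2020 and 16 November 2021.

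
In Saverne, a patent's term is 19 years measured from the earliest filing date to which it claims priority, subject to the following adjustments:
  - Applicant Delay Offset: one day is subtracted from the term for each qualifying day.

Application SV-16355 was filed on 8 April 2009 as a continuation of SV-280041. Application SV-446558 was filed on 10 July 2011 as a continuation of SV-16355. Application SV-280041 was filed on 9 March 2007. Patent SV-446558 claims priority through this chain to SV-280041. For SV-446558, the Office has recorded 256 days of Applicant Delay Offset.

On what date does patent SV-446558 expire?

2025-06-26

Earliest priority filing: 9 March 2007.
Base term: 9 March 2007 + 19 years → 9 March 2026.
Applicant Delay Offset: −256 days → 26 June 2025.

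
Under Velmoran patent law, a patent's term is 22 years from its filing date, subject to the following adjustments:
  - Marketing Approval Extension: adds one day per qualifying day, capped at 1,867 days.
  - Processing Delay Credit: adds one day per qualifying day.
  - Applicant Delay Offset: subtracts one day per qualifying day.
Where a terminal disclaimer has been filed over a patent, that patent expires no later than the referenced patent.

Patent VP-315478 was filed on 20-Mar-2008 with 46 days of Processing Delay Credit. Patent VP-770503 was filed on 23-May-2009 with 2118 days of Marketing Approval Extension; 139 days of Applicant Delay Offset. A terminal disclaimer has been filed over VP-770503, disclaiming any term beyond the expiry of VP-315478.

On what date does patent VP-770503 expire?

2030-05-05

Natural term of VP-770503:
  Base: filing + 22 years → 23 May 2031.
  Marketing Approval Extension: 2118 days claimed exceeds the 1867-day cap, so +1867 days → 2 July 2036.
  Applicant Delay Offset: −139 days → 14 February 2036.
Expiry of referenced patent VP-315478:
  Base: filing + 22 years → 20 March 2030.
  Processing Delay Credit: +46 days → 5 May 2030.
Terminal disclaimer: VP-770503 expires on the earlier of 14 February 2036 and 5 May 2030.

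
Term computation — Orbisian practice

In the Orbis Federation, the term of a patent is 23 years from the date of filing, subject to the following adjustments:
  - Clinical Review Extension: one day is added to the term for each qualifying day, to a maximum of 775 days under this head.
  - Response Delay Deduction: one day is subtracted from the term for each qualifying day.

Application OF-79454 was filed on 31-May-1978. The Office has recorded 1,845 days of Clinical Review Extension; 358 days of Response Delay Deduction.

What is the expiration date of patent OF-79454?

Base term: filing date + 23 years → 31 May 2001.
Clinical Review Extension: 1845 days claimed exceeds the 775-day cap, so +775 days → 15 July 2003.
Response Delay Deduction: −358 days → 22 July 2002.

July 22, 2002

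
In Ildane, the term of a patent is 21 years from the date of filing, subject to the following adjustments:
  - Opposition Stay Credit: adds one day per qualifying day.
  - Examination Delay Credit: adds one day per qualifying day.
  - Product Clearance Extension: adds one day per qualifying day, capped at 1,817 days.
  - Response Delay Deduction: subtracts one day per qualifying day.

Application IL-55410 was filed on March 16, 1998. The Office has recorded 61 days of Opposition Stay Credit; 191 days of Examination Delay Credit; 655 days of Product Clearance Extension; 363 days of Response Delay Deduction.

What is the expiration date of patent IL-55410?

Base term: filing date + 21 years → 16 March 2019.
Opposition Stay Credit: +61 days → 16 May 2019.
Examination Delay Credit: +191 days → 23 November 2019.
Product Clearance Extension: 655 days (within the 1817-day cap) → +655 days → 8 September 2021.
Response Delay Deduction: −363 days → 10 September 2020.

2020-09-10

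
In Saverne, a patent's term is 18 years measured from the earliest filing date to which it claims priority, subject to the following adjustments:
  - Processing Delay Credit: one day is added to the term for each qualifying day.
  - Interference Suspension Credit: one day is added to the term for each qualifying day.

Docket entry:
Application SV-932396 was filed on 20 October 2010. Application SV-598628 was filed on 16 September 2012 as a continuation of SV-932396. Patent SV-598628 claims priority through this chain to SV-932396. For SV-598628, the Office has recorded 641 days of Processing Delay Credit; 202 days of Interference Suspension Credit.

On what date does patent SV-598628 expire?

February 10, 2031

Earliest priority filing: 20 October 2010.
Base term: 20 October 2010 + 18 years → 20 October 2028.
Processing Delay Credit: +641 days → 23 July 2030.
Interference Suspension Credit: +202 days → 10 February 2031.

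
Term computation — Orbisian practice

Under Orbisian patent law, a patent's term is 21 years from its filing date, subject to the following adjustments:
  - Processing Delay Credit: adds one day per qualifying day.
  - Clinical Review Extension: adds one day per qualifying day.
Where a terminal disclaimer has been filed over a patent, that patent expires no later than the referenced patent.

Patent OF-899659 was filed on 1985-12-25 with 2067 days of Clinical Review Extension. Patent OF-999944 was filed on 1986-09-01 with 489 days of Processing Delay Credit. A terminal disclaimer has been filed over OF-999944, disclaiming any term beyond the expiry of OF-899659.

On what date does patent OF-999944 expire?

Natural term of OF-999944:
  Base: filing + 21 years → 1 September 2007.
  Processing Delay Credit: +489 days → 2 January 2009.
Expiry of referenced patent OF-899659:
  Base: filing + 21 years → 25 December 2006.
  Clinical Review Extension: +2067 days → 22 August 2012.
Terminal disclaimer: OF-999944 expires on the earlier of 2 January 2009 and 22 August 2012.

January 2, 2009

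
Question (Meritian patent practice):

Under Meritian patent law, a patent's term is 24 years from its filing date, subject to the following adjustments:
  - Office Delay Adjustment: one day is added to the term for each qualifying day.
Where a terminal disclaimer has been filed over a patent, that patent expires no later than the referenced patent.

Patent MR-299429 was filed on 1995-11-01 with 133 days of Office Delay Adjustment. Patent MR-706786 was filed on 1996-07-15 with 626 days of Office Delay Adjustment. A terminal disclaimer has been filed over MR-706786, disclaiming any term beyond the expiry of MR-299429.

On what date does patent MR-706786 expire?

March 13, 2020

Natural term of MR-706786:
  Base: filing + 24 years → 15 July 2020.
  Office Delay Adjustment: +626 days → 2 April 2022.
Expiry of referenced patent MR-299429:
  Base: filing + 24 years → 1 November 2019.
  Office Delay Adjustment: +133 days → 13 March 2020.
Terminal disclaimer: MR-706786 expires on the earlier of 2 April 2022 and 13 March 2020.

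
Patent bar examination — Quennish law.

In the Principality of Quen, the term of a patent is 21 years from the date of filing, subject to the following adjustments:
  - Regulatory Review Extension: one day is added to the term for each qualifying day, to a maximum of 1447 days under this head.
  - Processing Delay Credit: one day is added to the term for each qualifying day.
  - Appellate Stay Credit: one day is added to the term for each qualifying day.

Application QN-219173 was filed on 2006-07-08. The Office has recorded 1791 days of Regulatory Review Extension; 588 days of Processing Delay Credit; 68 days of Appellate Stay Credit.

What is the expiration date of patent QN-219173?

Base term: filing date + 21 years → 8 July 2027.
Regulatory Review Extension: 1791 days claimed exceeds the 1447-day cap, so +1447 days → 24 June 2031.
Processing Delay Credit: +588 days → 1 February 2033.
Appellate Stay Credit: +68 days → 10 April 2033.

2033-04-10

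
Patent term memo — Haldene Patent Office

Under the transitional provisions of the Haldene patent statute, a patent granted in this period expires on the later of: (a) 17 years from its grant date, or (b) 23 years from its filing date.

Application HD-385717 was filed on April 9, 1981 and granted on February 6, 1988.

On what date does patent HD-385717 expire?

2005-02-06

(a) grant + 17 years → 6 February 2005.
(b) filing + 23 years → 9 April 2004.
Later of the two: 6 February 2005.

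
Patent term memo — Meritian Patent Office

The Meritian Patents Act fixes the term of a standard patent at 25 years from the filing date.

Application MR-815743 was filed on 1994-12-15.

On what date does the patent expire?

2019-12-15

Filing date + 25 years → 15 December 2019.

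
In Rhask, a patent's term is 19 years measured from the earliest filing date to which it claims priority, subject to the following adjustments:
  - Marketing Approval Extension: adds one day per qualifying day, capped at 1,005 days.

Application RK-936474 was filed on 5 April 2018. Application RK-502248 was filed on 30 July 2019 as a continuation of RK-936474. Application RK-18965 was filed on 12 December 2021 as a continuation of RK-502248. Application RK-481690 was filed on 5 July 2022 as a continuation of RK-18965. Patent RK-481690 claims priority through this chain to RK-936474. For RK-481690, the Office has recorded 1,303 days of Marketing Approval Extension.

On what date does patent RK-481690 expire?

Earliest priority filing: 5 April 2018.
Base term: 5 April 2018 + 19 years → 5 April 2037.
Marketing Approval Extension: 1303 days claimed exceeds the 1005-day cap, so +1005 days → 5 January 2040.

January 5, 2040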